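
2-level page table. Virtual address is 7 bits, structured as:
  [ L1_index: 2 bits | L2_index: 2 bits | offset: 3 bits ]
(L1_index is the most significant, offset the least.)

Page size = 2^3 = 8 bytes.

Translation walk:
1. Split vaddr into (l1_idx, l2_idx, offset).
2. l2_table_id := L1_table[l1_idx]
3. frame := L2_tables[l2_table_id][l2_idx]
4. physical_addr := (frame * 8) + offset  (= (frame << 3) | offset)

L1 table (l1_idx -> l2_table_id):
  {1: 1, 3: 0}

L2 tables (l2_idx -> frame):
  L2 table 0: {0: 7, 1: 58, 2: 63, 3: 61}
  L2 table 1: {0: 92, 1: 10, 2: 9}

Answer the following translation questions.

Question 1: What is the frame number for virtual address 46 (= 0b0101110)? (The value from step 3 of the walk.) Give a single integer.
Answer: 10

Derivation:
vaddr = 46: l1_idx=1, l2_idx=1
L1[1] = 1; L2[1][1] = 10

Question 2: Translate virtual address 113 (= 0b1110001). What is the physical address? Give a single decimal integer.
vaddr = 113 = 0b1110001
Split: l1_idx=3, l2_idx=2, offset=1
L1[3] = 0
L2[0][2] = 63
paddr = 63 * 8 + 1 = 505

Answer: 505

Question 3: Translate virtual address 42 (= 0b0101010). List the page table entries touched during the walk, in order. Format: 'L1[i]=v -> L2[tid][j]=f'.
vaddr = 42 = 0b0101010
Split: l1_idx=1, l2_idx=1, offset=2

Answer: L1[1]=1 -> L2[1][1]=10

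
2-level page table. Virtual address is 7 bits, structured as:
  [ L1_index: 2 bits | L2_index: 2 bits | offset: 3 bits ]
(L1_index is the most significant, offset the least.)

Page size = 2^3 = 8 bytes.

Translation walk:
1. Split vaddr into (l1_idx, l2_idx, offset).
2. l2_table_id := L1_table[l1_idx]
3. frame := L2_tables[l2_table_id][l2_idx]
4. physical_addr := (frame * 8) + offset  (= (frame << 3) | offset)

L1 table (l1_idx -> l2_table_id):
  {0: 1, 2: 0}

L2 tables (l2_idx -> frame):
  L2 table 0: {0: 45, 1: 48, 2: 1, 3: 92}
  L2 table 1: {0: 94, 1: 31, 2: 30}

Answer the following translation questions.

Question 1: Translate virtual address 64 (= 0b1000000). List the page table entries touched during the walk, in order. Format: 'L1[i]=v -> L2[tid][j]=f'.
Answer: L1[2]=0 -> L2[0][0]=45

Derivation:
vaddr = 64 = 0b1000000
Split: l1_idx=2, l2_idx=0, offset=0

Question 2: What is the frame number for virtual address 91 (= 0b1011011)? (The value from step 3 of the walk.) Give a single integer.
vaddr = 91: l1_idx=2, l2_idx=3
L1[2] = 0; L2[0][3] = 92

Answer: 92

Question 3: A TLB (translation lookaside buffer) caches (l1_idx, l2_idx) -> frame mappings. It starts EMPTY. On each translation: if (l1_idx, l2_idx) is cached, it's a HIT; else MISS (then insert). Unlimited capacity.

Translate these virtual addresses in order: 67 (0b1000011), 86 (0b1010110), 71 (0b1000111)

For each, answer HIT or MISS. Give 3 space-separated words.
vaddr=67: (2,0) not in TLB -> MISS, insert
vaddr=86: (2,2) not in TLB -> MISS, insert
vaddr=71: (2,0) in TLB -> HIT

Answer: MISS MISS HIT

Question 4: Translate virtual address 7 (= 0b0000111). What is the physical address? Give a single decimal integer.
vaddr = 7 = 0b0000111
Split: l1_idx=0, l2_idx=0, offset=7
L1[0] = 1
L2[1][0] = 94
paddr = 94 * 8 + 7 = 759

Answer: 759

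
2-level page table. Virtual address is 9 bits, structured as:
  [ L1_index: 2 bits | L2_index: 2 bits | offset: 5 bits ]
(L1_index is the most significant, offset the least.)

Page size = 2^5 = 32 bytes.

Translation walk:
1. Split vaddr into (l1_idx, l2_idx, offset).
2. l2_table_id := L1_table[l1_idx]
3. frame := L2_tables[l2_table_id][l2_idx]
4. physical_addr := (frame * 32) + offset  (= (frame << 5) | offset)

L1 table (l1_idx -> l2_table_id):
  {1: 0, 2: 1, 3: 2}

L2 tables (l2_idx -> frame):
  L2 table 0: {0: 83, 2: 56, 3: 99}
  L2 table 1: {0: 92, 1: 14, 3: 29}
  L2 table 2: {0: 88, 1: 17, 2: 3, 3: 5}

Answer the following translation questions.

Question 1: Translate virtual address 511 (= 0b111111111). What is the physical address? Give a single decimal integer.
vaddr = 511 = 0b111111111
Split: l1_idx=3, l2_idx=3, offset=31
L1[3] = 2
L2[2][3] = 5
paddr = 5 * 32 + 31 = 191

Answer: 191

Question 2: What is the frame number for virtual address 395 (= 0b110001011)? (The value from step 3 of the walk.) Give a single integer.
vaddr = 395: l1_idx=3, l2_idx=0
L1[3] = 2; L2[2][0] = 88

Answer: 88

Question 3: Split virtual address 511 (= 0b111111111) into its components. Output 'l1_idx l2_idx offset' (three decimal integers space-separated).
vaddr = 511 = 0b111111111
  top 2 bits -> l1_idx = 3
  next 2 bits -> l2_idx = 3
  bottom 5 bits -> offset = 31

Answer: 3 3 31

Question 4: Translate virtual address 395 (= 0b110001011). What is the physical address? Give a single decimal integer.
vaddr = 395 = 0b110001011
Split: l1_idx=3, l2_idx=0, offset=11
L1[3] = 2
L2[2][0] = 88
paddr = 88 * 32 + 11 = 2827

Answer: 2827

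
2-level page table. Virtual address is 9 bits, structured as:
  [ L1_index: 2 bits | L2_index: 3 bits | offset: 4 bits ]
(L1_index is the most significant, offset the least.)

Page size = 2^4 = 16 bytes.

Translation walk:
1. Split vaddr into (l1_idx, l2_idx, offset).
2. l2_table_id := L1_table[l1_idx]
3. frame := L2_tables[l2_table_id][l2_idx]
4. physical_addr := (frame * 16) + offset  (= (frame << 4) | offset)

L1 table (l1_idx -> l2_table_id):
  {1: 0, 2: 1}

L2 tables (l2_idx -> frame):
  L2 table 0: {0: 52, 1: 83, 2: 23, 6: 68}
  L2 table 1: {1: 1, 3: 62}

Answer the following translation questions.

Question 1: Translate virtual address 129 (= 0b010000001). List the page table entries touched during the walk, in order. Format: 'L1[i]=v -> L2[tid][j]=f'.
vaddr = 129 = 0b010000001
Split: l1_idx=1, l2_idx=0, offset=1

Answer: L1[1]=0 -> L2[0][0]=52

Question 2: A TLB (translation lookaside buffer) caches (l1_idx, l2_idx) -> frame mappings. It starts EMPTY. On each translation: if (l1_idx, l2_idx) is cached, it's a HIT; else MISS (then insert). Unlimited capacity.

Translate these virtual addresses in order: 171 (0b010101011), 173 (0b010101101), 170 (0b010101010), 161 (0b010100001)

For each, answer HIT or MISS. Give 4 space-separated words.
Answer: MISS HIT HIT HIT

Derivation:
vaddr=171: (1,2) not in TLB -> MISS, insert
vaddr=173: (1,2) in TLB -> HIT
vaddr=170: (1,2) in TLB -> HIT
vaddr=161: (1,2) in TLB -> HIT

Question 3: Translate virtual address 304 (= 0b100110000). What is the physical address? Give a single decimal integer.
Answer: 992

Derivation:
vaddr = 304 = 0b100110000
Split: l1_idx=2, l2_idx=3, offset=0
L1[2] = 1
L2[1][3] = 62
paddr = 62 * 16 + 0 = 992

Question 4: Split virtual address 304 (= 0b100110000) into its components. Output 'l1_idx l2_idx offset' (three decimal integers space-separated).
vaddr = 304 = 0b100110000
  top 2 bits -> l1_idx = 2
  next 3 bits -> l2_idx = 3
  bottom 4 bits -> offset = 0

Answer: 2 3 0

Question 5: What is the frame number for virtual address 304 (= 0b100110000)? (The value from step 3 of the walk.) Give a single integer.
vaddr = 304: l1_idx=2, l2_idx=3
L1[2] = 1; L2[1][3] = 62

Answer: 62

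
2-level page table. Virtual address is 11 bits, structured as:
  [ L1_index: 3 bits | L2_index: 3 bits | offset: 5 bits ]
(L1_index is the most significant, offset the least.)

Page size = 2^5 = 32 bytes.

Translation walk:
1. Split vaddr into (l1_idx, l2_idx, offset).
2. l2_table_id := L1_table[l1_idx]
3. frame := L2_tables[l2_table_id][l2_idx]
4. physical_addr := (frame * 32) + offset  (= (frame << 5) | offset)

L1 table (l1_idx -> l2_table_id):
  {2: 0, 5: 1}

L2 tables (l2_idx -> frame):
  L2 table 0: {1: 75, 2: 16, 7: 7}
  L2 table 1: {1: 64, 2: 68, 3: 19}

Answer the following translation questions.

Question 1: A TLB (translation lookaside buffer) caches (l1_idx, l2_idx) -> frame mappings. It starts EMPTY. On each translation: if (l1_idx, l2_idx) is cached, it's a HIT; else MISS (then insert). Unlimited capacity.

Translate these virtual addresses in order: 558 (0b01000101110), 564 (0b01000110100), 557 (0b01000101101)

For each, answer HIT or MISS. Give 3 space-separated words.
Answer: MISS HIT HIT

Derivation:
vaddr=558: (2,1) not in TLB -> MISS, insert
vaddr=564: (2,1) in TLB -> HIT
vaddr=557: (2,1) in TLB -> HIT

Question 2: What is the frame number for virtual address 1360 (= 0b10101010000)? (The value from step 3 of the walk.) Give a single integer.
Answer: 68

Derivation:
vaddr = 1360: l1_idx=5, l2_idx=2
L1[5] = 1; L2[1][2] = 68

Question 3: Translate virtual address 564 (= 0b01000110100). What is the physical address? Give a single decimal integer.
vaddr = 564 = 0b01000110100
Split: l1_idx=2, l2_idx=1, offset=20
L1[2] = 0
L2[0][1] = 75
paddr = 75 * 32 + 20 = 2420

Answer: 2420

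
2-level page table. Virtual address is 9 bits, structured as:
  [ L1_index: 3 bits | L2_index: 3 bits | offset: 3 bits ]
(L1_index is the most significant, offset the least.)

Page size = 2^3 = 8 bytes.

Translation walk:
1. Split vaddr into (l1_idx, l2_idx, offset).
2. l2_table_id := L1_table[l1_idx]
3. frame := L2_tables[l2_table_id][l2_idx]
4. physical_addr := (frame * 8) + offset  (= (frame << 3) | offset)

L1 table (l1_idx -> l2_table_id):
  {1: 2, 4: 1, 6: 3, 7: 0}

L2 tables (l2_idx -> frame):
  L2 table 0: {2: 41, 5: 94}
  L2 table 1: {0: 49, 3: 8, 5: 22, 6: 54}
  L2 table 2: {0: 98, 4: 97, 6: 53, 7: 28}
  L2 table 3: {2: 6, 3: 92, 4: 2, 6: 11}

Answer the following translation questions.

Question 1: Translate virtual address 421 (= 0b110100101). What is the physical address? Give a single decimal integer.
vaddr = 421 = 0b110100101
Split: l1_idx=6, l2_idx=4, offset=5
L1[6] = 3
L2[3][4] = 2
paddr = 2 * 8 + 5 = 21

Answer: 21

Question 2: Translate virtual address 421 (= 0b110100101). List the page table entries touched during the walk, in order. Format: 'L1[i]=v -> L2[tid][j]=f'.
Answer: L1[6]=3 -> L2[3][4]=2

Derivation:
vaddr = 421 = 0b110100101
Split: l1_idx=6, l2_idx=4, offset=5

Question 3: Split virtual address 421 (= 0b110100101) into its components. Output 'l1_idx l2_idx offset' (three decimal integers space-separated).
Answer: 6 4 5

Derivation:
vaddr = 421 = 0b110100101
  top 3 bits -> l1_idx = 6
  next 3 bits -> l2_idx = 4
  bottom 3 bits -> offset = 5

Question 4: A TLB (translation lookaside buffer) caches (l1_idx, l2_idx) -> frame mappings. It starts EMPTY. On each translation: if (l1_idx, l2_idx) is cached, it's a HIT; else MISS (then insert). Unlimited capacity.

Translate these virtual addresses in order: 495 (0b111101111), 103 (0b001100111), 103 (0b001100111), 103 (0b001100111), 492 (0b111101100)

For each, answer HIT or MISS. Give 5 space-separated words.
Answer: MISS MISS HIT HIT HIT

Derivation:
vaddr=495: (7,5) not in TLB -> MISS, insert
vaddr=103: (1,4) not in TLB -> MISS, insert
vaddr=103: (1,4) in TLB -> HIT
vaddr=103: (1,4) in TLB -> HIT
vaddr=492: (7,5) in TLB -> HIT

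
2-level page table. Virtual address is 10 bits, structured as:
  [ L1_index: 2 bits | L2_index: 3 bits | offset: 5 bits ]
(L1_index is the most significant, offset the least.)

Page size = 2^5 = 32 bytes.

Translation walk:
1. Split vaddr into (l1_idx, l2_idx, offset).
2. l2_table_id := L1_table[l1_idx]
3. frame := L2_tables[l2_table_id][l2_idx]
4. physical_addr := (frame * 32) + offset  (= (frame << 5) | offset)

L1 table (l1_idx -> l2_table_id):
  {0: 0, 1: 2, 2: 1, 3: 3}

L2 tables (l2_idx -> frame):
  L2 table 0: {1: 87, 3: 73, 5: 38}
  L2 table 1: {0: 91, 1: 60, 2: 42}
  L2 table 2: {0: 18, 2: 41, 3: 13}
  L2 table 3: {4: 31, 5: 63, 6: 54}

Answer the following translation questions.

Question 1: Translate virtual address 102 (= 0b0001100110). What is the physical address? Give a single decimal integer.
vaddr = 102 = 0b0001100110
Split: l1_idx=0, l2_idx=3, offset=6
L1[0] = 0
L2[0][3] = 73
paddr = 73 * 32 + 6 = 2342

Answer: 2342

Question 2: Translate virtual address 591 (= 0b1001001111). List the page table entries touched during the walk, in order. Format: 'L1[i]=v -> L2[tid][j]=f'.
Answer: L1[2]=1 -> L2[1][2]=42

Derivation:
vaddr = 591 = 0b1001001111
Split: l1_idx=2, l2_idx=2, offset=15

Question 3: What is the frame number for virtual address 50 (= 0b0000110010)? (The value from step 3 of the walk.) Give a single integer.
Answer: 87

Derivation:
vaddr = 50: l1_idx=0, l2_idx=1
L1[0] = 0; L2[0][1] = 87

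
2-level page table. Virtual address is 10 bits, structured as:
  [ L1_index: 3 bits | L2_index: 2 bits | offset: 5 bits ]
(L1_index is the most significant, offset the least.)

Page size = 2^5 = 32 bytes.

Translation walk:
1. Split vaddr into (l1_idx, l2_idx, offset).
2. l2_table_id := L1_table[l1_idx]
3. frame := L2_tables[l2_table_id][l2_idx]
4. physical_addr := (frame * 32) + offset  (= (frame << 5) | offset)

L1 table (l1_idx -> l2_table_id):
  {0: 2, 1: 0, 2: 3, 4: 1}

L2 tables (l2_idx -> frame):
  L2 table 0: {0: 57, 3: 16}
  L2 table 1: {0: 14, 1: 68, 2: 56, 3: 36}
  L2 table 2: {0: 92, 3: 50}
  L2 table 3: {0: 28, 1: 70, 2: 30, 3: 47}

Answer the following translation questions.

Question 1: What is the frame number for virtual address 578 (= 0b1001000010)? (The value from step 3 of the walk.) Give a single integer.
vaddr = 578: l1_idx=4, l2_idx=2
L1[4] = 1; L2[1][2] = 56

Answer: 56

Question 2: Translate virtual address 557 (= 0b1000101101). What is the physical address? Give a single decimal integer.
Answer: 2189

Derivation:
vaddr = 557 = 0b1000101101
Split: l1_idx=4, l2_idx=1, offset=13
L1[4] = 1
L2[1][1] = 68
paddr = 68 * 32 + 13 = 2189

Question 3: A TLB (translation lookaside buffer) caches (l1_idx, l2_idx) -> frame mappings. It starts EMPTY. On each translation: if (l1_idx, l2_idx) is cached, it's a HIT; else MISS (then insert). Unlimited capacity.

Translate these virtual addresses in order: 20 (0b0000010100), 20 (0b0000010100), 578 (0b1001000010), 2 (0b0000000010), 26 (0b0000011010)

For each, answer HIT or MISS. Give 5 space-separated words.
vaddr=20: (0,0) not in TLB -> MISS, insert
vaddr=20: (0,0) in TLB -> HIT
vaddr=578: (4,2) not in TLB -> MISS, insert
vaddr=2: (0,0) in TLB -> HIT
vaddr=26: (0,0) in TLB -> HIT

Answer: MISS HIT MISS HIT HIT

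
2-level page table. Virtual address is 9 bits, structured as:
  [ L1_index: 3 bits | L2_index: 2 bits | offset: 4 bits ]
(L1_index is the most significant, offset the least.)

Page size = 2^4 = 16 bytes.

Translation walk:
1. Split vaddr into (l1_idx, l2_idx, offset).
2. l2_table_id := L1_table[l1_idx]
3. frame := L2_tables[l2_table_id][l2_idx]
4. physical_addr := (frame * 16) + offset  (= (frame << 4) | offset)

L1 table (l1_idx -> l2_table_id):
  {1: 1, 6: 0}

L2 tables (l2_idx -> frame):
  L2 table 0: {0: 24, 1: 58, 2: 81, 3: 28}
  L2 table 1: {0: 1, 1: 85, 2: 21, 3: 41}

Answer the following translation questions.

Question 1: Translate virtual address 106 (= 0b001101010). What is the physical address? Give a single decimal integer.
Answer: 346

Derivation:
vaddr = 106 = 0b001101010
Split: l1_idx=1, l2_idx=2, offset=10
L1[1] = 1
L2[1][2] = 21
paddr = 21 * 16 + 10 = 346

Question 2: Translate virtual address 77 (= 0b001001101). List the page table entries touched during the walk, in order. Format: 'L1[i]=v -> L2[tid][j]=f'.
Answer: L1[1]=1 -> L2[1][0]=1

Derivation:
vaddr = 77 = 0b001001101
Split: l1_idx=1, l2_idx=0, offset=13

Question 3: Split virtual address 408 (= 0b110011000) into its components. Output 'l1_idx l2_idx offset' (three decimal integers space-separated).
vaddr = 408 = 0b110011000
  top 3 bits -> l1_idx = 6
  next 2 bits -> l2_idx = 1
  bottom 4 bits -> offset = 8

Answer: 6 1 8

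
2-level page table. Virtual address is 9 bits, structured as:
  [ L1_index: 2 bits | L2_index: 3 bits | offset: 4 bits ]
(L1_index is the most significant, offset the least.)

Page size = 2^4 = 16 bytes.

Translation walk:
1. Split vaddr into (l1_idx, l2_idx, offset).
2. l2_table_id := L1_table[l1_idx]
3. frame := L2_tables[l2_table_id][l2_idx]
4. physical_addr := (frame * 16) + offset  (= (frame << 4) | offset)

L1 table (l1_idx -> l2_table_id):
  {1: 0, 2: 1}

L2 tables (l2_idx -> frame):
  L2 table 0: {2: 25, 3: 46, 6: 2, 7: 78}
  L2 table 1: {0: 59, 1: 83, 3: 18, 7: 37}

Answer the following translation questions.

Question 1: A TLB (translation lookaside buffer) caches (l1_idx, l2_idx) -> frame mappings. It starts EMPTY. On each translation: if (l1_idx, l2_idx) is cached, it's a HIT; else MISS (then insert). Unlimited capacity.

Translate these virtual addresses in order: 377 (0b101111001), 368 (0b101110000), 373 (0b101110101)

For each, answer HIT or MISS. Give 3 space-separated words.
Answer: MISS HIT HIT

Derivation:
vaddr=377: (2,7) not in TLB -> MISS, insert
vaddr=368: (2,7) in TLB -> HIT
vaddr=373: (2,7) in TLB -> HIT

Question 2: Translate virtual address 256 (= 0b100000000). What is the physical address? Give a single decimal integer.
vaddr = 256 = 0b100000000
Split: l1_idx=2, l2_idx=0, offset=0
L1[2] = 1
L2[1][0] = 59
paddr = 59 * 16 + 0 = 944

Answer: 944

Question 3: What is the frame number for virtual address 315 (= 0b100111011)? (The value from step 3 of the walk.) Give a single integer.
Answer: 18

Derivation:
vaddr = 315: l1_idx=2, l2_idx=3
L1[2] = 1; L2[1][3] = 18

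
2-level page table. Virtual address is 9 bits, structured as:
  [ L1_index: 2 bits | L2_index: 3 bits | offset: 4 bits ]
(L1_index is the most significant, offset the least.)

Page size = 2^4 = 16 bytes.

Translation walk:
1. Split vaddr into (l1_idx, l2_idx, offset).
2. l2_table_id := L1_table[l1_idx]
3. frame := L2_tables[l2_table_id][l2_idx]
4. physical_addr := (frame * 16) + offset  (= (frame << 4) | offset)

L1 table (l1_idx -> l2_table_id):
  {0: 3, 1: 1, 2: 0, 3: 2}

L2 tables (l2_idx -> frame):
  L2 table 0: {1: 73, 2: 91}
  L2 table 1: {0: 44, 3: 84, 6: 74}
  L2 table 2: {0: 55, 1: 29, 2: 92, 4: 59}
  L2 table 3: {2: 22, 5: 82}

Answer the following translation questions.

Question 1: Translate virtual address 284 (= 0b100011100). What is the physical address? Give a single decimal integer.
vaddr = 284 = 0b100011100
Split: l1_idx=2, l2_idx=1, offset=12
L1[2] = 0
L2[0][1] = 73
paddr = 73 * 16 + 12 = 1180

Answer: 1180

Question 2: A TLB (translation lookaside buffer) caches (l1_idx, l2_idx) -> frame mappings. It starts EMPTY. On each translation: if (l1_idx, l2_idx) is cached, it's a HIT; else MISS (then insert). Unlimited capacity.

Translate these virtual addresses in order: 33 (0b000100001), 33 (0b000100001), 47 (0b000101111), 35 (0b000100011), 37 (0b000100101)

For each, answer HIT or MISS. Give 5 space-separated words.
vaddr=33: (0,2) not in TLB -> MISS, insert
vaddr=33: (0,2) in TLB -> HIT
vaddr=47: (0,2) in TLB -> HIT
vaddr=35: (0,2) in TLB -> HIT
vaddr=37: (0,2) in TLB -> HIT

Answer: MISS HIT HIT HIT HIT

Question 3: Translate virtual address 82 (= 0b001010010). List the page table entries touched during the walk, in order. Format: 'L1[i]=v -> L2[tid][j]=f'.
vaddr = 82 = 0b001010010
Split: l1_idx=0, l2_idx=5, offset=2

Answer: L1[0]=3 -> L2[3][5]=82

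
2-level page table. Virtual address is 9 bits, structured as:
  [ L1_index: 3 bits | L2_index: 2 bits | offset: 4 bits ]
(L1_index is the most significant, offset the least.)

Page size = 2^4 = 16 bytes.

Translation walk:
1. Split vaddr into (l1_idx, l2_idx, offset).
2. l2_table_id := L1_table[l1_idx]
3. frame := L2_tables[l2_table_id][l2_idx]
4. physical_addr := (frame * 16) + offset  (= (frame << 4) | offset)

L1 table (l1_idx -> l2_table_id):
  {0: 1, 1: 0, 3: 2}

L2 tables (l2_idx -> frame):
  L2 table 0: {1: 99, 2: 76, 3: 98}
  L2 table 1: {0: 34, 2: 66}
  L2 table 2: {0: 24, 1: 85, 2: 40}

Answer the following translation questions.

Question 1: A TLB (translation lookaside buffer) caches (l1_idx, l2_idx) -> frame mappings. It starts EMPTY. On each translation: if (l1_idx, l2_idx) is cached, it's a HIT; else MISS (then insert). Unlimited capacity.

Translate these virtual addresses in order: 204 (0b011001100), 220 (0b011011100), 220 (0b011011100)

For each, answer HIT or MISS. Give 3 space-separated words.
vaddr=204: (3,0) not in TLB -> MISS, insert
vaddr=220: (3,1) not in TLB -> MISS, insert
vaddr=220: (3,1) in TLB -> HIT

Answer: MISS MISS HIT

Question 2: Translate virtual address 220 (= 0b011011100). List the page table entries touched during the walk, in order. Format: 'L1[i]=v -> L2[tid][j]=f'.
Answer: L1[3]=2 -> L2[2][1]=85

Derivation:
vaddr = 220 = 0b011011100
Split: l1_idx=3, l2_idx=1, offset=12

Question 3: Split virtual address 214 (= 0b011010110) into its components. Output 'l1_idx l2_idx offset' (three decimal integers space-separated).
Answer: 3 1 6

Derivation:
vaddr = 214 = 0b011010110
  top 3 bits -> l1_idx = 3
  next 2 bits -> l2_idx = 1
  bottom 4 bits -> offset = 6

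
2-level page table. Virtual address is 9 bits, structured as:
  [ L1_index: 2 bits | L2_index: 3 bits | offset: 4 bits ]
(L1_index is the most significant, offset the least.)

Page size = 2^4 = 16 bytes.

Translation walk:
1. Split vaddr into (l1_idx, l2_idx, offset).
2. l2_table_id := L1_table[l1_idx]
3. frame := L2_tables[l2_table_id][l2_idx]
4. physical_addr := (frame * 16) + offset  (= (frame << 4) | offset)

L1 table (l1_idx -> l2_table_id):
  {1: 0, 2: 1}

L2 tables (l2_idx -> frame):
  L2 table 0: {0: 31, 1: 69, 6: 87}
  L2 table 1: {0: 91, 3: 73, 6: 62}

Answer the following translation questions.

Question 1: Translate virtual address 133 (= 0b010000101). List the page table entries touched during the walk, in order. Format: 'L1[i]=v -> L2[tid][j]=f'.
vaddr = 133 = 0b010000101
Split: l1_idx=1, l2_idx=0, offset=5

Answer: L1[1]=0 -> L2[0][0]=31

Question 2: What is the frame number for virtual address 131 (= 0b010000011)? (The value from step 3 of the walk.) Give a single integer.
Answer: 31

Derivation:
vaddr = 131: l1_idx=1, l2_idx=0
L1[1] = 0; L2[0][0] = 31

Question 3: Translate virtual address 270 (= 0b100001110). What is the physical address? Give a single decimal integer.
Answer: 1470

Derivation:
vaddr = 270 = 0b100001110
Split: l1_idx=2, l2_idx=0, offset=14
L1[2] = 1
L2[1][0] = 91
paddr = 91 * 16 + 14 = 1470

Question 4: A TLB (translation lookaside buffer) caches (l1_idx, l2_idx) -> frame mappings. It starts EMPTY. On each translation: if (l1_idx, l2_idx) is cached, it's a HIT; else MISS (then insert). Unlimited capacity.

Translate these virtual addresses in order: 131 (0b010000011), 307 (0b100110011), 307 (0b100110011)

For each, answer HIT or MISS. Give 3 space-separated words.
vaddr=131: (1,0) not in TLB -> MISS, insert
vaddr=307: (2,3) not in TLB -> MISS, insert
vaddr=307: (2,3) in TLB -> HIT

Answer: MISS MISS HIT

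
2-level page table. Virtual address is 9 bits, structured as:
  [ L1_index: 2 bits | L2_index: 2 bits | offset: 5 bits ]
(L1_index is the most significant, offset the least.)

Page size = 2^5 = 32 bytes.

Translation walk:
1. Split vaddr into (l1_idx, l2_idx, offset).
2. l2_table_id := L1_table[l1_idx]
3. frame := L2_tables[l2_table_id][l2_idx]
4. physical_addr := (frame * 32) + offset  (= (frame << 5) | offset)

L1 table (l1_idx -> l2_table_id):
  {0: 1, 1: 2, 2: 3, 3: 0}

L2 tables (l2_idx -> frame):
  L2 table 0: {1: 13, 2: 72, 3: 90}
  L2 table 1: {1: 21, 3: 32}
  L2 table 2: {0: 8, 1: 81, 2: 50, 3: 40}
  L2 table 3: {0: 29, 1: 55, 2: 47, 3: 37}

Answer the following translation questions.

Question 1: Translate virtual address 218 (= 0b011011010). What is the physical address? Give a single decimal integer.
Answer: 1626

Derivation:
vaddr = 218 = 0b011011010
Split: l1_idx=1, l2_idx=2, offset=26
L1[1] = 2
L2[2][2] = 50
paddr = 50 * 32 + 26 = 1626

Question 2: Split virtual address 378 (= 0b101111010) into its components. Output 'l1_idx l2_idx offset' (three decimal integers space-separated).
Answer: 2 3 26

Derivation:
vaddr = 378 = 0b101111010
  top 2 bits -> l1_idx = 2
  next 2 bits -> l2_idx = 3
  bottom 5 bits -> offset = 26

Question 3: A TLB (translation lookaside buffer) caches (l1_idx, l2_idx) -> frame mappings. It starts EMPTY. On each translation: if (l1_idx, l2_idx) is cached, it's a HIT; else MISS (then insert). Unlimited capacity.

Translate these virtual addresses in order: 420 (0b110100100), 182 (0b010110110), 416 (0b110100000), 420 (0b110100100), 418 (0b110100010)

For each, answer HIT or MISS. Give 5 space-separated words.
vaddr=420: (3,1) not in TLB -> MISS, insert
vaddr=182: (1,1) not in TLB -> MISS, insert
vaddr=416: (3,1) in TLB -> HIT
vaddr=420: (3,1) in TLB -> HIT
vaddr=418: (3,1) in TLB -> HIT

Answer: MISS MISS HIT HIT HIT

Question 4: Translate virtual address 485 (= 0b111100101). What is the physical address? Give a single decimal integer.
vaddr = 485 = 0b111100101
Split: l1_idx=3, l2_idx=3, offset=5
L1[3] = 0
L2[0][3] = 90
paddr = 90 * 32 + 5 = 2885

Answer: 2885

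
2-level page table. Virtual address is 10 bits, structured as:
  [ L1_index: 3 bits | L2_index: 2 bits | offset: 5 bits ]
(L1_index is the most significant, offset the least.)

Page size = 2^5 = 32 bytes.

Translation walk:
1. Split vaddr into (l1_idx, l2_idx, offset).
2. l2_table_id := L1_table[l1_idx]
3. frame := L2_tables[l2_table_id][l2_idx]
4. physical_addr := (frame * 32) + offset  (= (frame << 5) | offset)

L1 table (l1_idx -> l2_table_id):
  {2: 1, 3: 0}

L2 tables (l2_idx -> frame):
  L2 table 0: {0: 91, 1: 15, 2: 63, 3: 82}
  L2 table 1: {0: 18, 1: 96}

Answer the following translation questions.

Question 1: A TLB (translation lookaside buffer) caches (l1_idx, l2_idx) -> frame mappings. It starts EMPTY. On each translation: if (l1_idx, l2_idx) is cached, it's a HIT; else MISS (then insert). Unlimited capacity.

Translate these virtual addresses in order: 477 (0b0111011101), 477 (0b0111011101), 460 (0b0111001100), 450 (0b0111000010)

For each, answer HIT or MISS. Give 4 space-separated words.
vaddr=477: (3,2) not in TLB -> MISS, insert
vaddr=477: (3,2) in TLB -> HIT
vaddr=460: (3,2) in TLB -> HIT
vaddr=450: (3,2) in TLB -> HIT

Answer: MISS HIT HIT HIT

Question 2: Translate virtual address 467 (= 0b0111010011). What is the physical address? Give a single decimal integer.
vaddr = 467 = 0b0111010011
Split: l1_idx=3, l2_idx=2, offset=19
L1[3] = 0
L2[0][2] = 63
paddr = 63 * 32 + 19 = 2035

Answer: 2035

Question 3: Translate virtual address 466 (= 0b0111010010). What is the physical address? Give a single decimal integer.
vaddr = 466 = 0b0111010010
Split: l1_idx=3, l2_idx=2, offset=18
L1[3] = 0
L2[0][2] = 63
paddr = 63 * 32 + 18 = 2034

Answer: 2034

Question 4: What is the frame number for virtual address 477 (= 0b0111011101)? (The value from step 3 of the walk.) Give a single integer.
Answer: 63

Derivation:
vaddr = 477: l1_idx=3, l2_idx=2
L1[3] = 0; L2[0][2] = 63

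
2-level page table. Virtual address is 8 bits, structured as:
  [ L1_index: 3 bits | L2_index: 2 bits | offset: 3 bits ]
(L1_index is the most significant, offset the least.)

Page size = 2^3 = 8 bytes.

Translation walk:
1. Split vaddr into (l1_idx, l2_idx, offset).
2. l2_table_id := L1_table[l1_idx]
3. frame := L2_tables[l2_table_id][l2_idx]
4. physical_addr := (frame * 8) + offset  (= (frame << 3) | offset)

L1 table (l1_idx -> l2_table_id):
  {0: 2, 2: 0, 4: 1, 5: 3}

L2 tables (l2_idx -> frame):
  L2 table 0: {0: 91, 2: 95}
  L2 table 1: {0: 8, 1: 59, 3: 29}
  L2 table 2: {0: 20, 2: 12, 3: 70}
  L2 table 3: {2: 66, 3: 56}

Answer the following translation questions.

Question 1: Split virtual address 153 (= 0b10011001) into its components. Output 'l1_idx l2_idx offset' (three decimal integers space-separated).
Answer: 4 3 1

Derivation:
vaddr = 153 = 0b10011001
  top 3 bits -> l1_idx = 4
  next 2 bits -> l2_idx = 3
  bottom 3 bits -> offset = 1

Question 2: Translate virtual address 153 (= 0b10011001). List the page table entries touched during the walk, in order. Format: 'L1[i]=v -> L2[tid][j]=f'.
vaddr = 153 = 0b10011001
Split: l1_idx=4, l2_idx=3, offset=1

Answer: L1[4]=1 -> L2[1][3]=29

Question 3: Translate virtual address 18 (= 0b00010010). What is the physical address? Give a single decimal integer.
vaddr = 18 = 0b00010010
Split: l1_idx=0, l2_idx=2, offset=2
L1[0] = 2
L2[2][2] = 12
paddr = 12 * 8 + 2 = 98

Answer: 98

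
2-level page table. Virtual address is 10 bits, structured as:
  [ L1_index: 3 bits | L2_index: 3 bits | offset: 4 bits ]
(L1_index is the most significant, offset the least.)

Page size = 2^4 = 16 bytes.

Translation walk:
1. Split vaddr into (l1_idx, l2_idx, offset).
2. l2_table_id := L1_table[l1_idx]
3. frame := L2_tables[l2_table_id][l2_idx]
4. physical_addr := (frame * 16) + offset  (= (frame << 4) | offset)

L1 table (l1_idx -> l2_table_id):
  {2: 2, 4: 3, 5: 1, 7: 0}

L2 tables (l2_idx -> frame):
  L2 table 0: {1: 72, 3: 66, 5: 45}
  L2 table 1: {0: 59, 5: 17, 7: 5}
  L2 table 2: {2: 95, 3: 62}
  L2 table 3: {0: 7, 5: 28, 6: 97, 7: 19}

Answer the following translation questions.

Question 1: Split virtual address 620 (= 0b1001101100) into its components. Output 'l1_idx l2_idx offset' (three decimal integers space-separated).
Answer: 4 6 12

Derivation:
vaddr = 620 = 0b1001101100
  top 3 bits -> l1_idx = 4
  next 3 bits -> l2_idx = 6
  bottom 4 bits -> offset = 12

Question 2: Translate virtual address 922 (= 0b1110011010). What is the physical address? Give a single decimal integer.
Answer: 1162

Derivation:
vaddr = 922 = 0b1110011010
Split: l1_idx=7, l2_idx=1, offset=10
L1[7] = 0
L2[0][1] = 72
paddr = 72 * 16 + 10 = 1162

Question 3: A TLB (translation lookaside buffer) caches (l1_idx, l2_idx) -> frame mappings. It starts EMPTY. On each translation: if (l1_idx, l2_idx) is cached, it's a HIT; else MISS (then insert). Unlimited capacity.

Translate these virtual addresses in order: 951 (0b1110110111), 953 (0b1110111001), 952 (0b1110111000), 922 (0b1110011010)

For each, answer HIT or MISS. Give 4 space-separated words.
vaddr=951: (7,3) not in TLB -> MISS, insert
vaddr=953: (7,3) in TLB -> HIT
vaddr=952: (7,3) in TLB -> HIT
vaddr=922: (7,1) not in TLB -> MISS, insert

Answer: MISS HIT HIT MISS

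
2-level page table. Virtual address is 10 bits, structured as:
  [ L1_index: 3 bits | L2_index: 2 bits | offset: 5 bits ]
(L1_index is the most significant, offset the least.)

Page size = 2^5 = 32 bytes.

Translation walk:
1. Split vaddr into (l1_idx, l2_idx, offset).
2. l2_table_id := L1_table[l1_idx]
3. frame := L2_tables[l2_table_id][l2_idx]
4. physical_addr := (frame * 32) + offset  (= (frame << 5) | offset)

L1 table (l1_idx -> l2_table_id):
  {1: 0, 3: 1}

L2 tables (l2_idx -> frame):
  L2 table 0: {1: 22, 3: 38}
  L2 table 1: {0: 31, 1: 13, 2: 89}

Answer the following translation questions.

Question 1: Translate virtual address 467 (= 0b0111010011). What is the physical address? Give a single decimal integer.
Answer: 2867

Derivation:
vaddr = 467 = 0b0111010011
Split: l1_idx=3, l2_idx=2, offset=19
L1[3] = 1
L2[1][2] = 89
paddr = 89 * 32 + 19 = 2867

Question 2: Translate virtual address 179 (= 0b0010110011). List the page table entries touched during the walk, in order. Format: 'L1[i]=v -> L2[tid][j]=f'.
Answer: L1[1]=0 -> L2[0][1]=22

Derivation:
vaddr = 179 = 0b0010110011
Split: l1_idx=1, l2_idx=1, offset=19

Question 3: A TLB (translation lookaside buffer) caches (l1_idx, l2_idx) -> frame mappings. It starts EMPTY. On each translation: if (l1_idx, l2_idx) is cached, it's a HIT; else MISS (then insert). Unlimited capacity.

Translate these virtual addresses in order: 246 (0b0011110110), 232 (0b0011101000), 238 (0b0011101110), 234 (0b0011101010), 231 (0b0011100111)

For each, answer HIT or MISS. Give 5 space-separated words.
Answer: MISS HIT HIT HIT HIT

Derivation:
vaddr=246: (1,3) not in TLB -> MISS, insert
vaddr=232: (1,3) in TLB -> HIT
vaddr=238: (1,3) in TLB -> HIT
vaddr=234: (1,3) in TLB -> HIT
vaddr=231: (1,3) in TLB -> HIT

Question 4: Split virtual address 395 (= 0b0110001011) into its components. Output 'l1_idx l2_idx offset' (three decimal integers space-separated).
vaddr = 395 = 0b0110001011
  top 3 bits -> l1_idx = 3
  next 2 bits -> l2_idx = 0
  bottom 5 bits -> offset = 11

Answer: 3 0 11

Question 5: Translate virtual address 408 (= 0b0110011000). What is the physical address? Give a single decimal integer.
Answer: 1016

Derivation:
vaddr = 408 = 0b0110011000
Split: l1_idx=3, l2_idx=0, offset=24
L1[3] = 1
L2[1][0] = 31
paddr = 31 * 32 + 24 = 1016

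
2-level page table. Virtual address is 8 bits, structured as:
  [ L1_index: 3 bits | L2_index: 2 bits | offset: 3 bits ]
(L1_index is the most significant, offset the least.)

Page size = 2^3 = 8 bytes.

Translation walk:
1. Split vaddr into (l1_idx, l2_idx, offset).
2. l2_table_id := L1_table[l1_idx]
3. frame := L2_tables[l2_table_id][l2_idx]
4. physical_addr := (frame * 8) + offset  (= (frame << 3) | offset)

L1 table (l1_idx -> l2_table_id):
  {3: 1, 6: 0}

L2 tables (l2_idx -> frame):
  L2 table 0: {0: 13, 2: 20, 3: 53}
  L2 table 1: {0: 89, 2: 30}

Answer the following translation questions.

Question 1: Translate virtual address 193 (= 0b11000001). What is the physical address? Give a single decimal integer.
vaddr = 193 = 0b11000001
Split: l1_idx=6, l2_idx=0, offset=1
L1[6] = 0
L2[0][0] = 13
paddr = 13 * 8 + 1 = 105

Answer: 105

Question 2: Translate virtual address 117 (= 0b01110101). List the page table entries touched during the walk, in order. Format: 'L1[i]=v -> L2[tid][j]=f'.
Answer: L1[3]=1 -> L2[1][2]=30

Derivation:
vaddr = 117 = 0b01110101
Split: l1_idx=3, l2_idx=2, offset=5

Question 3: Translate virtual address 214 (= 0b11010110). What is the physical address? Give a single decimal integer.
vaddr = 214 = 0b11010110
Split: l1_idx=6, l2_idx=2, offset=6
L1[6] = 0
L2[0][2] = 20
paddr = 20 * 8 + 6 = 166

Answer: 166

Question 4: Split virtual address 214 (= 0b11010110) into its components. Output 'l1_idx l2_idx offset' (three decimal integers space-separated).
Answer: 6 2 6

Derivation:
vaddr = 214 = 0b11010110
  top 3 bits -> l1_idx = 6
  next 2 bits -> l2_idx = 2
  bottom 3 bits -> offset = 6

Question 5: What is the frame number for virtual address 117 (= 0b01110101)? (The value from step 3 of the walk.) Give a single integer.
vaddr = 117: l1_idx=3, l2_idx=2
L1[3] = 1; L2[1][2] = 30

Answer: 30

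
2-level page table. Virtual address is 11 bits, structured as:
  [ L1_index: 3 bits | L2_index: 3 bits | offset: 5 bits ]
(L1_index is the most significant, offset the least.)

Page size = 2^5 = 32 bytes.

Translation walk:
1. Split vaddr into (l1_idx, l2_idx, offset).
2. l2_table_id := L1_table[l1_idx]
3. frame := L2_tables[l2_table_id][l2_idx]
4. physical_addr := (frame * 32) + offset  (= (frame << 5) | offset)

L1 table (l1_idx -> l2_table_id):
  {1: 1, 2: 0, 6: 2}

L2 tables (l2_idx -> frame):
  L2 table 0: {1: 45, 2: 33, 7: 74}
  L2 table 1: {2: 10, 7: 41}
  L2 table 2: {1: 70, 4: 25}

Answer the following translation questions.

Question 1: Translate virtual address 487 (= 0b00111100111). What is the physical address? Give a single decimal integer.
vaddr = 487 = 0b00111100111
Split: l1_idx=1, l2_idx=7, offset=7
L1[1] = 1
L2[1][7] = 41
paddr = 41 * 32 + 7 = 1319

Answer: 1319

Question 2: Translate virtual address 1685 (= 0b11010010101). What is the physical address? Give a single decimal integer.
vaddr = 1685 = 0b11010010101
Split: l1_idx=6, l2_idx=4, offset=21
L1[6] = 2
L2[2][4] = 25
paddr = 25 * 32 + 21 = 821

Answer: 821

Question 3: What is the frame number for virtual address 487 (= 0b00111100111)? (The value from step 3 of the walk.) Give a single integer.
vaddr = 487: l1_idx=1, l2_idx=7
L1[1] = 1; L2[1][7] = 41

Answer: 41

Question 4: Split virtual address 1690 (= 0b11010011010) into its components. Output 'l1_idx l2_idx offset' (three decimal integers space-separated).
vaddr = 1690 = 0b11010011010
  top 3 bits -> l1_idx = 6
  next 3 bits -> l2_idx = 4
  bottom 5 bits -> offset = 26

Answer: 6 4 26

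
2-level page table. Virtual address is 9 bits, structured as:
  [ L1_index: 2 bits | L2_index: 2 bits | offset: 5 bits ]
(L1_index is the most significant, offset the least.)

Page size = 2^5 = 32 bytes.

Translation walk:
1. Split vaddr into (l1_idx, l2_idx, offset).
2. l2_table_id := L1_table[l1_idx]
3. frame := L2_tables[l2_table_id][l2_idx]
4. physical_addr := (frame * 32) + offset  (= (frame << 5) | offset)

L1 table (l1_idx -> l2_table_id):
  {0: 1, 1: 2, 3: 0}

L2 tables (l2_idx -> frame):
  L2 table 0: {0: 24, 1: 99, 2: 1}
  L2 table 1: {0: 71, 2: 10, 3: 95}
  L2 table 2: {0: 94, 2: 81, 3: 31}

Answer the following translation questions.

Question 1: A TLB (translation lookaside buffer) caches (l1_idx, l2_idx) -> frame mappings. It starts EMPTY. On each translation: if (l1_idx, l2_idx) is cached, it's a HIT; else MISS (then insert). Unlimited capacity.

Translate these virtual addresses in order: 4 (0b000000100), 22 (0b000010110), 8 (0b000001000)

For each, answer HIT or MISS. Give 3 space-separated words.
vaddr=4: (0,0) not in TLB -> MISS, insert
vaddr=22: (0,0) in TLB -> HIT
vaddr=8: (0,0) in TLB -> HIT

Answer: MISS HIT HIT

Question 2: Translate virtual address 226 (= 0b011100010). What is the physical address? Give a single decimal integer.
Answer: 994

Derivation:
vaddr = 226 = 0b011100010
Split: l1_idx=1, l2_idx=3, offset=2
L1[1] = 2
L2[2][3] = 31
paddr = 31 * 32 + 2 = 994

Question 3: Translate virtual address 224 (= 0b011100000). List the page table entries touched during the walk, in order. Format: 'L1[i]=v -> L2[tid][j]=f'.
vaddr = 224 = 0b011100000
Split: l1_idx=1, l2_idx=3, offset=0

Answer: L1[1]=2 -> L2[2][3]=31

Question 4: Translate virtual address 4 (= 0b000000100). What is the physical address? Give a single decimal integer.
Answer: 2276

Derivation:
vaddr = 4 = 0b000000100
Split: l1_idx=0, l2_idx=0, offset=4
L1[0] = 1
L2[1][0] = 71
paddr = 71 * 32 + 4 = 2276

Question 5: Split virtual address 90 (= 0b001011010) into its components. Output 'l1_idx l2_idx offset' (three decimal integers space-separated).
vaddr = 90 = 0b001011010
  top 2 bits -> l1_idx = 0
  next 2 bits -> l2_idx = 2
  bottom 5 bits -> offset = 26

Answer: 0 2 26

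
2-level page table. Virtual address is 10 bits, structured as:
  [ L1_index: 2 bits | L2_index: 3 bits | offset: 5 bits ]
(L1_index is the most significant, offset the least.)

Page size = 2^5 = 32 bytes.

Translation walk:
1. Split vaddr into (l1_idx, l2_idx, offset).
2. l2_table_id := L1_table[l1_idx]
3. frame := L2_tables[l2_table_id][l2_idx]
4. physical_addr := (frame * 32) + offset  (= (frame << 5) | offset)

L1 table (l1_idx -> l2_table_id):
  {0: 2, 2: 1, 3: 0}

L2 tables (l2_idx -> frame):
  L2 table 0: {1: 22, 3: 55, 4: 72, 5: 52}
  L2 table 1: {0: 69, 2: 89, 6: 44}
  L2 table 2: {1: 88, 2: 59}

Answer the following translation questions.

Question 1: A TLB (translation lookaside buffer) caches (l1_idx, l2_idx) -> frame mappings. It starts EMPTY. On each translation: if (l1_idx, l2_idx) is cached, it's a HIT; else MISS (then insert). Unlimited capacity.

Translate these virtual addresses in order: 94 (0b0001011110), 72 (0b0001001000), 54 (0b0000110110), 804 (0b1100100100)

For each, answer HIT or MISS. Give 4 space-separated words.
vaddr=94: (0,2) not in TLB -> MISS, insert
vaddr=72: (0,2) in TLB -> HIT
vaddr=54: (0,1) not in TLB -> MISS, insert
vaddr=804: (3,1) not in TLB -> MISS, insert

Answer: MISS HIT MISS MISS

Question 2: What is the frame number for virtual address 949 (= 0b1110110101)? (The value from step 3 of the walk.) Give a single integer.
vaddr = 949: l1_idx=3, l2_idx=5
L1[3] = 0; L2[0][5] = 52

Answer: 52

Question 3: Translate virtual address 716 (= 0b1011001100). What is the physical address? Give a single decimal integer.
Answer: 1420

Derivation:
vaddr = 716 = 0b1011001100
Split: l1_idx=2, l2_idx=6, offset=12
L1[2] = 1
L2[1][6] = 44
paddr = 44 * 32 + 12 = 1420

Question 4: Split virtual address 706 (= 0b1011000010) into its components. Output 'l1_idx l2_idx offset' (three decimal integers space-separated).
vaddr = 706 = 0b1011000010
  top 2 bits -> l1_idx = 2
  next 3 bits -> l2_idx = 6
  bottom 5 bits -> offset = 2

Answer: 2 6 2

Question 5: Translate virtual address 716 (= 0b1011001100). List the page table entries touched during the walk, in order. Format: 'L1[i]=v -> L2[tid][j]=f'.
Answer: L1[2]=1 -> L2[1][6]=44

Derivation:
vaddr = 716 = 0b1011001100
Split: l1_idx=2, l2_idx=6, offset=12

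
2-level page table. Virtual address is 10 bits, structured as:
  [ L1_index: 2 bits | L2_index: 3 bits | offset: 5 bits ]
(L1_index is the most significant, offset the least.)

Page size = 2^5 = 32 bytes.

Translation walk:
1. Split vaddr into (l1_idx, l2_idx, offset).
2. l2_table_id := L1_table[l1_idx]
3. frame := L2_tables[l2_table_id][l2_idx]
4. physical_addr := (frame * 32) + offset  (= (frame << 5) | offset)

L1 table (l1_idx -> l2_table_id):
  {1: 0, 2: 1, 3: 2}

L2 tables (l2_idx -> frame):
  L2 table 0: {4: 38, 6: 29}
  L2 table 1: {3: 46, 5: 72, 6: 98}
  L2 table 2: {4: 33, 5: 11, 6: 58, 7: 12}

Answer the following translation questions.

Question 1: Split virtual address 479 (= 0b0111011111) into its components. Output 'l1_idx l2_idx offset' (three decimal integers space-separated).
Answer: 1 6 31

Derivation:
vaddr = 479 = 0b0111011111
  top 2 bits -> l1_idx = 1
  next 3 bits -> l2_idx = 6
  bottom 5 bits -> offset = 31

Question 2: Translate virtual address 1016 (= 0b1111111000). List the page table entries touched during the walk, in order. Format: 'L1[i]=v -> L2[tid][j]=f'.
Answer: L1[3]=2 -> L2[2][7]=12

Derivation:
vaddr = 1016 = 0b1111111000
Split: l1_idx=3, l2_idx=7, offset=24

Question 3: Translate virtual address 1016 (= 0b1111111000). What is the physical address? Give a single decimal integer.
vaddr = 1016 = 0b1111111000
Split: l1_idx=3, l2_idx=7, offset=24
L1[3] = 2
L2[2][7] = 12
paddr = 12 * 32 + 24 = 408

Answer: 408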